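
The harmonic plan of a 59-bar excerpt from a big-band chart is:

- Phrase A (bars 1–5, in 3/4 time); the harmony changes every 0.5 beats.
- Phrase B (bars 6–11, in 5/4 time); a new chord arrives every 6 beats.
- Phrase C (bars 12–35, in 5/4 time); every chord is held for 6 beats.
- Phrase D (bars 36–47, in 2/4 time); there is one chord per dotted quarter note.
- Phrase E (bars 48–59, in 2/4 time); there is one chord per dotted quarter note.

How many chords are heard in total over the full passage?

A: 5 bars × 3 beats = 15 beats; 0.5 beats/chord → 30 chords.
B: 6 bars × 5 beats = 30 beats; 6 beats/chord → 5 chords.
C: 24 bars × 5 beats = 120 beats; 6 beats/chord → 20 chords.
D: 12 bars × 2 beats = 24 beats; 1.5 beats/chord → 16 chords.
E: 12 bars × 2 beats = 24 beats; 1.5 beats/chord → 16 chords.
Total: 30 + 5 + 20 + 16 + 16 = 87.

87 chords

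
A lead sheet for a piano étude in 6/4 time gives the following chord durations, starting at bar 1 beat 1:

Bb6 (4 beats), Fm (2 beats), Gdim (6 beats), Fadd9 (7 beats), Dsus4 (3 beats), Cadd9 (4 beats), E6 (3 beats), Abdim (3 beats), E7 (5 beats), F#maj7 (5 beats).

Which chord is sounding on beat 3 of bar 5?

E6

Beat 3 of bar 5 is beat (5−1)×6 + 3 = 27 overall.
Running totals: Bb6 ends at 4, Fm ends at 6, Gdim ends at 12, Fadd9 ends at 19, Dsus4 ends at 22, Cadd9 ends at 26, E6 ends at 29.
Beat 27 falls within E6.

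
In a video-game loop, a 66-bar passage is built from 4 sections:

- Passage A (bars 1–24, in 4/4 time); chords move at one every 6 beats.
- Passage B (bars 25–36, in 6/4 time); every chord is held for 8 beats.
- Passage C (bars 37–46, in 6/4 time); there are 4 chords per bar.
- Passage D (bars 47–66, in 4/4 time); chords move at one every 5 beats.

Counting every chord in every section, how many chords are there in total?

81 chords

A: 24·4 = 96 beats, 96/6 = 16 chords.
B: 12·6 = 72 beats, 72/8 = 9 chords.
C: 10·6 = 60 beats, 60/1.5 = 40 chords.
D: 20·4 = 80 beats, 80/5 = 16 chords.
Total: 16 + 9 + 40 + 16 = 81.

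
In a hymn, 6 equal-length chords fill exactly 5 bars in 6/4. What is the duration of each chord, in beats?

5 beats

5 bars × 6 beats/bar = 30 beats total.
30 beats ÷ 6 chords = 5 beats per chord.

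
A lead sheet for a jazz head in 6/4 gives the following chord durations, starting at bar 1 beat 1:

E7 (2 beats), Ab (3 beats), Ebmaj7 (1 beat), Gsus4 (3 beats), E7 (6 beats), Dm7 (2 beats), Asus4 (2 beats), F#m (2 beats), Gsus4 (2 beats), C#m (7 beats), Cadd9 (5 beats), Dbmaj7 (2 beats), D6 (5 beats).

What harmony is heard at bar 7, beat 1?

Beat 1 of bar 7 is beat (7−1)×6 + 1 = 37 overall.
Running totals: E7 ends at 2, Ab ends at 5, Ebmaj7 ends at 6, Gsus4 ends at 9, E7 ends at 15, Dm7 ends at 17, Asus4 ends at 19, F#m ends at 21, Gsus4 ends at 23, C#m ends at 30, Cadd9 ends at 35, Dbmaj7 ends at 37.
Beat 37 falls within Dbmaj7.

Dbmaj7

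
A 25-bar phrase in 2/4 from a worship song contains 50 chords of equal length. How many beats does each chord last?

1 beat

25 bars × 2 beats/bar = 50 beats total.
50 beats ÷ 50 chords = 1 beats per chord.
(That is a quarter note.)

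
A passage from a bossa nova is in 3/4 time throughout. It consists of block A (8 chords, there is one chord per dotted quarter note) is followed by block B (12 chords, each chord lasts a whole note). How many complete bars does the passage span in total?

A: 8 × 1.5 = 12 beats = 4 bars.
B: 12 × 4 = 48 beats = 16 bars.
Total: 4 + 16 = 20 bars.

20 bars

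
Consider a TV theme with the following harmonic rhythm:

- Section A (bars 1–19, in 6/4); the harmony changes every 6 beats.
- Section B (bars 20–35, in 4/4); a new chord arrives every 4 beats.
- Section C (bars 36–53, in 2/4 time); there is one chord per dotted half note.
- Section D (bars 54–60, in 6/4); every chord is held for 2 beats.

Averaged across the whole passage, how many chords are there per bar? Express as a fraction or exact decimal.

A: 19 × 6 = 114 beats ÷ 6 = 19 chords.
B: 16 × 4 = 64 beats ÷ 4 = 16 chords.
C: 18 × 2 = 36 beats ÷ 3 = 12 chords.
D: 7 × 6 = 42 beats ÷ 2 = 21 chords.
Overall: 68 chords over 60 bars → 68/60 = 17/15 chords per bar.

17/15 chords per bar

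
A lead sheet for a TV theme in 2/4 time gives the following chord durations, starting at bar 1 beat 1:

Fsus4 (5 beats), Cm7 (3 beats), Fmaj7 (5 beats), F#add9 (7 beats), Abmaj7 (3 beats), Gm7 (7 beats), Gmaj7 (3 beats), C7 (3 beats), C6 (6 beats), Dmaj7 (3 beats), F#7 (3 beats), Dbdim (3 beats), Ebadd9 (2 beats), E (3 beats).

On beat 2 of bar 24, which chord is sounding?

F#7

Beat 2 of bar 24 is beat (24−1)×2 + 2 = 48 overall.
Running totals: Fsus4 ends at 5, Cm7 ends at 8, Fmaj7 ends at 13, F#add9 ends at 20, Abmaj7 ends at 23, Gm7 ends at 30, Gmaj7 ends at 33, C7 ends at 36, C6 ends at 42, Dmaj7 ends at 45, F#7 ends at 48.
Beat 48 falls within F#7.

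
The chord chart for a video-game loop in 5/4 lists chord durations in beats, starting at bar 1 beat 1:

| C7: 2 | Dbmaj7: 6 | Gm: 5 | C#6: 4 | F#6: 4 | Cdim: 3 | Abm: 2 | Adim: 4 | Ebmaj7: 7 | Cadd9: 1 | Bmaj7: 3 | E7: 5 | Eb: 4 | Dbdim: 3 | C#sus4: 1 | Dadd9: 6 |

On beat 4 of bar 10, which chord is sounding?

Eb

Beat 4 of bar 10 is beat (10−1)×5 + 4 = 49 overall.
Running totals: C7 ends at 2, Dbmaj7 ends at 8, Gm ends at 13, C#6 ends at 17, F#6 ends at 21, Cdim ends at 24, Abm ends at 26, Adim ends at 30, Ebmaj7 ends at 37, Cadd9 ends at 38, Bmaj7 ends at 41, E7 ends at 46, Eb ends at 50.
Beat 49 falls within Eb.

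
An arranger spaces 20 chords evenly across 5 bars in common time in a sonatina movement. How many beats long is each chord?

5 bars × 4 beats/bar = 20 beats total.
20 beats ÷ 20 chords = 1 beats per chord.
(That is a quarter note.)

1 beat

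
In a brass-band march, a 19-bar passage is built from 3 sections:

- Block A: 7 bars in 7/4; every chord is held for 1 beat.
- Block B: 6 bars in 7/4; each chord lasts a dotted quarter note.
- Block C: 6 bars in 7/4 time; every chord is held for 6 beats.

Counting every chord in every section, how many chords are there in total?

A: 7·7 = 49 beats, 49/1 = 49 chords.
B: 6·7 = 42 beats, 42/1.5 = 28 chords.
C: 6·7 = 42 beats, 42/6 = 7 chords.
Total: 49 + 28 + 7 = 84.

84 chords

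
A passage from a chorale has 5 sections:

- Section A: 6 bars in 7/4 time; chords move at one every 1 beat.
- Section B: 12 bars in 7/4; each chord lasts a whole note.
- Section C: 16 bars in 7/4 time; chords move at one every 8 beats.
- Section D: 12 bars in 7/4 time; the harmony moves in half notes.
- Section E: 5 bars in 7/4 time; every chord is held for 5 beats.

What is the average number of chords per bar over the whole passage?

A: 6 bars of 7 beats is 42 beats; at 1 beat each that's 42 chords.
B: 12 bars of 7 beats is 84 beats; at 4 beats each that's 21 chords.
C: 16 bars of 7 beats is 112 beats; at 8 beats each that's 14 chords.
D: 12 bars of 7 beats is 84 beats; at 2 beats each that's 42 chords.
E: 5 bars of 7 beats is 35 beats; at 5 beats each that's 7 chords.
Overall: 126 chords over 51 bars → 126/51 = 42/17 chords per bar.

42/17 chords per bar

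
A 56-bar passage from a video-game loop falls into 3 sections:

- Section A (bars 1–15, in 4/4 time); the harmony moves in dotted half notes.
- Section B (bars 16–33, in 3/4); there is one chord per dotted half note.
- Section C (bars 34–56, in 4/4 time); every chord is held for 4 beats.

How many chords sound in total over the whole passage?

A: 15 bars × 4 beats = 60 beats; 3 beats/chord → 20 chords.
B: 18 bars × 3 beats = 54 beats; 3 beats/chord → 18 chords.
C: 23 bars × 4 beats = 92 beats; 4 beats/chord → 23 chords.
Total: 20 + 18 + 23 = 61.

61 chords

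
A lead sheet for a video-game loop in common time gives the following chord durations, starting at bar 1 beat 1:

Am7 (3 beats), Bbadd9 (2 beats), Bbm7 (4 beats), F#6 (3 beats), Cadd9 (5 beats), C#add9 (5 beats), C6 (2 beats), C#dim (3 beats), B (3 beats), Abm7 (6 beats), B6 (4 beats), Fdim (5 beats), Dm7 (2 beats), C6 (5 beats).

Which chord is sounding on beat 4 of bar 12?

C6

Beat 4 of bar 12 is beat (12−1)×4 + 4 = 48 overall.
Running totals: Am7 ends at 3, Bbadd9 ends at 5, Bbm7 ends at 9, F#6 ends at 12, Cadd9 ends at 17, C#add9 ends at 22, C6 ends at 24, C#dim ends at 27, B ends at 30, Abm7 ends at 36, B6 ends at 40, Fdim ends at 45, Dm7 ends at 47, C6 ends at 52.
Beat 48 falls within C6.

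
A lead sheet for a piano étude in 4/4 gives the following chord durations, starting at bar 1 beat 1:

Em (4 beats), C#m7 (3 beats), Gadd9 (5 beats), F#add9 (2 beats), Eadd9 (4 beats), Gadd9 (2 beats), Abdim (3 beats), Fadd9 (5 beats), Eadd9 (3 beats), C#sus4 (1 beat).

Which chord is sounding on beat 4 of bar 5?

Gadd9

Beat 4 of bar 5 is beat (5−1)×4 + 4 = 20 overall.
Running totals: Em ends at 4, C#m7 ends at 7, Gadd9 ends at 12, F#add9 ends at 14, Eadd9 ends at 18, Gadd9 ends at 20.
Beat 20 falls within Gadd9.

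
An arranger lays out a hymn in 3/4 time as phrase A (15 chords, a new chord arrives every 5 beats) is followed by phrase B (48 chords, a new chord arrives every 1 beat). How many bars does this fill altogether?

41 bars

A: 15 × 5 = 75 beats = 25 bars.
B: 48 × 1 = 48 beats = 16 bars.
Total: 25 + 16 = 41 bars.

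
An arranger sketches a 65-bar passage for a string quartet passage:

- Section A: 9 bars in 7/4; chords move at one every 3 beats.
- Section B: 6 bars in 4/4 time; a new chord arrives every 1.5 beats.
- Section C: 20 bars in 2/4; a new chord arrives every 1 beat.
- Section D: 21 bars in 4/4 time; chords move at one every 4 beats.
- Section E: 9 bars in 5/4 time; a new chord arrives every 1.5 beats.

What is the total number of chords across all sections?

128 chords

A: 9·7 = 63 beats, 63/3 = 21 chords.
B: 6·4 = 24 beats, 24/1.5 = 16 chords.
C: 20·2 = 40 beats, 40/1 = 40 chords.
D: 21·4 = 84 beats, 84/4 = 21 chords.
E: 9·5 = 45 beats, 45/1.5 = 30 chords.
Total: 21 + 16 + 40 + 21 + 30 = 128.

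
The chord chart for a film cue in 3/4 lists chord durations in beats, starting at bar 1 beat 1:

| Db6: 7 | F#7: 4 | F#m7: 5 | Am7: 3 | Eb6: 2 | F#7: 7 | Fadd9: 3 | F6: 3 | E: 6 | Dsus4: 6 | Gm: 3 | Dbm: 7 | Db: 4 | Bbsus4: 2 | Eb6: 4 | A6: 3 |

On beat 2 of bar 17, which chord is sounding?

Dbm

Beat 2 of bar 17 is beat (17−1)×3 + 2 = 50 overall.
Running totals: Db6 ends at 7, F#7 ends at 11, F#m7 ends at 16, Am7 ends at 19, Eb6 ends at 21, F#7 ends at 28, Fadd9 ends at 31, F6 ends at 34, E ends at 40, Dsus4 ends at 46, Gm ends at 49, Dbm ends at 56.
Beat 50 falls within Dbm.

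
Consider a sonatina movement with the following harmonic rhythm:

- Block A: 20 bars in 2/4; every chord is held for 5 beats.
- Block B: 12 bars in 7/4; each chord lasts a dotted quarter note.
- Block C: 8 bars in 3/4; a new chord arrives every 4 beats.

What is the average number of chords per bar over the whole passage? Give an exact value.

1.75 chords per bar

A: 20 × 2 = 40 beats ÷ 5 = 8 chords.
B: 12 × 7 = 84 beats ÷ 1.5 = 56 chords.
C: 8 × 3 = 24 beats ÷ 4 = 6 chords.
Overall: 70 chords over 40 bars → 70/40 = 1.75 chords per bar.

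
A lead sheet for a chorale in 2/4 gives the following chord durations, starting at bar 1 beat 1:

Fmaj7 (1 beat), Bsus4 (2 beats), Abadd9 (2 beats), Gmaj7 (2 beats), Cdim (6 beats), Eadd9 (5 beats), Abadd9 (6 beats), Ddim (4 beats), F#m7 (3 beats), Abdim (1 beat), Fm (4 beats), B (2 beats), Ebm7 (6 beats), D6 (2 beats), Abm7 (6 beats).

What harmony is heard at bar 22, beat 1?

Ebm7

Beat 1 of bar 22 is beat (22−1)×2 + 1 = 43 overall.
Running totals: Fmaj7 ends at 1, Bsus4 ends at 3, Abadd9 ends at 5, Gmaj7 ends at 7, Cdim ends at 13, Eadd9 ends at 18, Abadd9 ends at 24, Ddim ends at 28, F#m7 ends at 31, Abdim ends at 32, Fm ends at 36, B ends at 38, Ebm7 ends at 44.
Beat 43 falls within Ebm7.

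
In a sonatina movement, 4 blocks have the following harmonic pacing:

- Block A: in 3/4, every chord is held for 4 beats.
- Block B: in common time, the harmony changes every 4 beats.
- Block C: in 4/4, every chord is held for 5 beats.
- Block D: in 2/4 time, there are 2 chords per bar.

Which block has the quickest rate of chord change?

Block D

A: 3 beats/bar ÷ 4 beats/chord = 0.75 chords/bar.
B: 4 beats/bar ÷ 4 beats/chord = 1 chord/bar.
C: 4 beats/bar ÷ 5 beats/chord = 0.8 chords/bar.
D: 2 beats/bar ÷ 1 beat/chord = 2 chords/bar.
Fastest is D at 2 chords/bar.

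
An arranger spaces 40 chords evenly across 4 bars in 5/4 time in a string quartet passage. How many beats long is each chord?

4 bars × 5 beats/bar = 20 beats total.
20 beats ÷ 40 chords = 0.5 beats per chord.
(That is an eighth note.)

0.5 beats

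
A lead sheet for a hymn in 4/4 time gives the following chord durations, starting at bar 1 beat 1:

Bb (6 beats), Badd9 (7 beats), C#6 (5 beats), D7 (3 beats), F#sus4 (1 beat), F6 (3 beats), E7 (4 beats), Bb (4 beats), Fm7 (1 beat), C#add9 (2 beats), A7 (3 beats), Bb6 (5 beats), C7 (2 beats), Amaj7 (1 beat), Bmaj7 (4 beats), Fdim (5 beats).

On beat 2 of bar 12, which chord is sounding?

Beat 2 of bar 12 is beat (12−1)×4 + 2 = 46 overall.
Running totals: Bb ends at 6, Badd9 ends at 13, C#6 ends at 18, D7 ends at 21, F#sus4 ends at 22, F6 ends at 25, E7 ends at 29, Bb ends at 33, Fm7 ends at 34, C#add9 ends at 36, A7 ends at 39, Bb6 ends at 44, C7 ends at 46.
Beat 46 falls within C7.

C7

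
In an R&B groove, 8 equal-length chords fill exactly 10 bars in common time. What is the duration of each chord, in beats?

10 bars × 4 beats/bar = 40 beats total.
40 beats ÷ 8 chords = 5 beats per chord.

5 beats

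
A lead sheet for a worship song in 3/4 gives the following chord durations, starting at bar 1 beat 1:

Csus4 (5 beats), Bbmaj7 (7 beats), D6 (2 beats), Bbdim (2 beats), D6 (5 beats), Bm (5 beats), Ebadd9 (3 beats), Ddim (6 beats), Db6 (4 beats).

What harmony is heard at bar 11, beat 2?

Beat 2 of bar 11 is beat (11−1)×3 + 2 = 32 overall.
Running totals: Csus4 ends at 5, Bbmaj7 ends at 12, D6 ends at 14, Bbdim ends at 16, D6 ends at 21, Bm ends at 26, Ebadd9 ends at 29, Ddim ends at 35.
Beat 32 falls within Ddim.

Ddim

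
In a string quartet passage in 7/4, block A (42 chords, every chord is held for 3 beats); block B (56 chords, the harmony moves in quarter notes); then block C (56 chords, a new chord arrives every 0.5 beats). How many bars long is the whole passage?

30 bars

A: 42 × 3 = 126 beats = 18 bars.
B: 56 × 1 = 56 beats = 8 bars.
C: 56 × 0.5 = 28 beats = 4 bars.
Total: 18 + 8 + 4 = 30 bars.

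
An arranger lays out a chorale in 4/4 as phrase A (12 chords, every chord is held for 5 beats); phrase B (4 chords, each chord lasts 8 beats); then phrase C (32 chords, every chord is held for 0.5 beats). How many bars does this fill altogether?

A: 12 × 5 = 60 beats = 15 bars.
B: 4 × 8 = 32 beats = 8 bars.
C: 32 × 0.5 = 16 beats = 4 bars.
Total: 15 + 8 + 4 = 27 bars.

27 bars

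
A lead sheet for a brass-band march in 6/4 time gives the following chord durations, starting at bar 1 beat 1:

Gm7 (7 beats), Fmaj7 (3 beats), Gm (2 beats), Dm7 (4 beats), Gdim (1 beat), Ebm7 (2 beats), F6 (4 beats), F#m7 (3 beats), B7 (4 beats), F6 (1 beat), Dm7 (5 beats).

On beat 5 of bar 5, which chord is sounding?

B7

Beat 5 of bar 5 is beat (5−1)×6 + 5 = 29 overall.
Running totals: Gm7 ends at 7, Fmaj7 ends at 10, Gm ends at 12, Dm7 ends at 16, Gdim ends at 17, Ebm7 ends at 19, F6 ends at 23, F#m7 ends at 26, B7 ends at 30.
Beat 29 falls within B7.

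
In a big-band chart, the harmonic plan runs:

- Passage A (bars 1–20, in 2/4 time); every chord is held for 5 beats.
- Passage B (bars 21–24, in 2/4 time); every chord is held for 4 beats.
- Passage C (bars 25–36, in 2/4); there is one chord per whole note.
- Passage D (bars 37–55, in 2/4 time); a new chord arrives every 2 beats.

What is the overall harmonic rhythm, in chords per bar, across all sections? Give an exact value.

7/11 chords per bar

A: 20 × 2 = 40 beats ÷ 5 = 8 chords.
B: 4 × 2 = 8 beats ÷ 4 = 2 chords.
C: 12 × 2 = 24 beats ÷ 4 = 6 chords.
D: 19 × 2 = 38 beats ÷ 2 = 19 chords.
Overall: 35 chords over 55 bars → 35/55 = 7/11 chords per bar.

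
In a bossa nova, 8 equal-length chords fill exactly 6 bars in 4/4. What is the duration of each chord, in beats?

3 beats

6 bars × 4 beats/bar = 24 beats total.
24 beats ÷ 8 chords = 3 beats per chord.
(That is a dotted half note.)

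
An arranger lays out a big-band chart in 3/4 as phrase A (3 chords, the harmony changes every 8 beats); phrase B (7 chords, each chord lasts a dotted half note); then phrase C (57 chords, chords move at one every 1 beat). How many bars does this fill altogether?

34 bars

A: 3 × 8 = 24 beats = 8 bars.
B: 7 × 3 = 21 beats = 7 bars.
C: 57 × 1 = 57 beats = 19 bars.
Total: 8 + 7 + 19 = 34 bars.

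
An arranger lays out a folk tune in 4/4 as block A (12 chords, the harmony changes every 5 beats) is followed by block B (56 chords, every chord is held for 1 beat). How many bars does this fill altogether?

A: 12 × 5 = 60 beats = 15 bars.
B: 56 × 1 = 56 beats = 14 bars.
Total: 15 + 14 = 29 bars.

29 bars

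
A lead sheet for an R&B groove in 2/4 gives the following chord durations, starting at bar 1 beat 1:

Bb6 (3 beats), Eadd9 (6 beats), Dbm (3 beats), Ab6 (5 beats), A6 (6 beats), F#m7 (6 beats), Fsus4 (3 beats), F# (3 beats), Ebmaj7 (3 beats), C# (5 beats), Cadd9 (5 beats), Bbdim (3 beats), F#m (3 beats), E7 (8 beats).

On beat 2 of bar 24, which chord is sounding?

Cadd9

Beat 2 of bar 24 is beat (24−1)×2 + 2 = 48 overall.
Running totals: Bb6 ends at 3, Eadd9 ends at 9, Dbm ends at 12, Ab6 ends at 17, A6 ends at 23, F#m7 ends at 29, Fsus4 ends at 32, F# ends at 35, Ebmaj7 ends at 38, C# ends at 43, Cadd9 ends at 48.
Beat 48 falls within Cadd9.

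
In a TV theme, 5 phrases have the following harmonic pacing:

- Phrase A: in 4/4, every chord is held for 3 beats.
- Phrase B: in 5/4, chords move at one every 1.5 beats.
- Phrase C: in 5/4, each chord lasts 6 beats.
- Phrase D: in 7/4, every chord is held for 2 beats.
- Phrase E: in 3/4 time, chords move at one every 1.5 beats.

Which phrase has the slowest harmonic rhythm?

A: 4 beats/bar ÷ 3 beats/chord = 4/3 chords/bar.
B: 5 beats/bar ÷ 1.5 beats/chord = 10/3 chords/bar.
C: 5 beats/bar ÷ 6 beats/chord = 5/6 chords/bar.
D: 7 beats/bar ÷ 2 beats/chord = 3.5 chords/bar.
E: 3 beats/bar ÷ 1.5 beats/chord = 2 chords/bar.
Slowest is C at 5/6 chords/bar.

Phrase C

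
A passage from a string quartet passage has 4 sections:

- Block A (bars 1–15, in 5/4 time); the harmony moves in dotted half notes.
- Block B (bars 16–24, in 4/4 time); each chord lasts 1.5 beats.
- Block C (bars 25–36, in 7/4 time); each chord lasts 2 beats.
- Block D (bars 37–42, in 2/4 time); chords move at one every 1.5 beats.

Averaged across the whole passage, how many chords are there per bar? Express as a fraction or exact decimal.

A: 15 × 5 = 75 beats ÷ 3 = 25 chords.
B: 9 × 4 = 36 beats ÷ 1.5 = 24 chords.
C: 12 × 7 = 84 beats ÷ 2 = 42 chords.
D: 6 × 2 = 12 beats ÷ 1.5 = 8 chords.
Overall: 99 chords over 42 bars → 99/42 = 33/14 chords per bar.

33/14 chords per bar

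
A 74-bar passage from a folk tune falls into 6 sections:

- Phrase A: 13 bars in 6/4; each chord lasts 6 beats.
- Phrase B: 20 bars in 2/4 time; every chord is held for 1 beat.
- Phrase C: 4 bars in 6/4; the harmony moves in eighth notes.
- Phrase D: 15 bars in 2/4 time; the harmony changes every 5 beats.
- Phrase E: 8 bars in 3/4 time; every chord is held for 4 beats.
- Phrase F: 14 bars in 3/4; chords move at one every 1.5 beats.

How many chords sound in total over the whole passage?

A: 13·6 = 78 beats, 78/6 = 13 chords.
B: 20·2 = 40 beats, 40/1 = 40 chords.
C: 4·6 = 24 beats, 24/0.5 = 48 chords.
D: 15·2 = 30 beats, 30/5 = 6 chords.
E: 8·3 = 24 beats, 24/4 = 6 chords.
F: 14·3 = 42 beats, 42/1.5 = 28 chords.
Total: 13 + 40 + 48 + 6 + 6 + 28 = 141.

141 chords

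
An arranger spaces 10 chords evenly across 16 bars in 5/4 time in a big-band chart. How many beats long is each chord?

16 bars × 5 beats/bar = 80 beats total.
80 beats ÷ 10 chords = 8 beats per chord.

8 beats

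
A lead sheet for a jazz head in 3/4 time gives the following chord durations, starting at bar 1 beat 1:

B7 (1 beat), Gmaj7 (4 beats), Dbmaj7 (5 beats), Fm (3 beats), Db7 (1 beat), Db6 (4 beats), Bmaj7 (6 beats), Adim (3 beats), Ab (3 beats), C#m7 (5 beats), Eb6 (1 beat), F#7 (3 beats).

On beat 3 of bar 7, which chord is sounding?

Bmaj7

Beat 3 of bar 7 is beat (7−1)×3 + 3 = 21 overall.
Running totals: B7 ends at 1, Gmaj7 ends at 5, Dbmaj7 ends at 10, Fm ends at 13, Db7 ends at 14, Db6 ends at 18, Bmaj7 ends at 24.
Beat 21 falls within Bmaj7.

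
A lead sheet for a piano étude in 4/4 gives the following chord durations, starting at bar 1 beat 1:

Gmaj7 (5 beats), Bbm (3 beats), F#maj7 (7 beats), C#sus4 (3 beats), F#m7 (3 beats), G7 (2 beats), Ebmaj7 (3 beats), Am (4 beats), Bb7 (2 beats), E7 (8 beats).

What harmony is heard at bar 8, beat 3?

Bb7

Beat 3 of bar 8 is beat (8−1)×4 + 3 = 31 overall.
Running totals: Gmaj7 ends at 5, Bbm ends at 8, F#maj7 ends at 15, C#sus4 ends at 18, F#m7 ends at 21, G7 ends at 23, Ebmaj7 ends at 26, Am ends at 30, Bb7 ends at 32.
Beat 31 falls within Bb7.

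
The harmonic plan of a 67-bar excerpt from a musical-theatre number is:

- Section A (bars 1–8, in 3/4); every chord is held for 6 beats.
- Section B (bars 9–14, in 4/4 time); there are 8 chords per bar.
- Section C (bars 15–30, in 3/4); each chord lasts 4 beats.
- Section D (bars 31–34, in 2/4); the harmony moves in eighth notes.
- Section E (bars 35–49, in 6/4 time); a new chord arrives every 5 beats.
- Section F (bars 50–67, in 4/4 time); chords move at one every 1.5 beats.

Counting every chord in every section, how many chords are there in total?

A has 24 beats and chords last 6 each, so 4 chords.
B has 24 beats and chords last 0.5 each, so 48 chords.
C has 48 beats and chords last 4 each, so 12 chords.
D has 8 beats and chords last 0.5 each, so 16 chords.
E has 90 beats and chords last 5 each, so 18 chords.
F has 72 beats and chords last 1.5 each, so 48 chords.
Total: 4 + 48 + 12 + 16 + 18 + 48 = 146.

146 chords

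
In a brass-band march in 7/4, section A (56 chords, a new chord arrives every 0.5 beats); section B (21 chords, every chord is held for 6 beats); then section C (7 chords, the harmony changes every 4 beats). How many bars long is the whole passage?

26 bars

A: 56 × 0.5 = 28 beats = 4 bars.
B: 21 × 6 = 126 beats = 18 bars.
C: 7 × 4 = 28 beats = 4 bars.
Total: 4 + 18 + 4 = 26 bars.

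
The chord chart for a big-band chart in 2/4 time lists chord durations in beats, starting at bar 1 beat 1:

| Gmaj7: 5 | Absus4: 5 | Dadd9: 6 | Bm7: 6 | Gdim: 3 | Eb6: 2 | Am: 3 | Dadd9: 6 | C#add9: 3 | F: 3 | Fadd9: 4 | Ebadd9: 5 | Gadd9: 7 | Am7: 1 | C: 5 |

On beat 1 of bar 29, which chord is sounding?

Gadd9

Beat 1 of bar 29 is beat (29−1)×2 + 1 = 57 overall.
Running totals: Gmaj7 ends at 5, Absus4 ends at 10, Dadd9 ends at 16, Bm7 ends at 22, Gdim ends at 25, Eb6 ends at 27, Am ends at 30, Dadd9 ends at 36, C#add9 ends at 39, F ends at 42, Fadd9 ends at 46, Ebadd9 ends at 51, Gadd9 ends at 58.
Beat 57 falls within Gadd9.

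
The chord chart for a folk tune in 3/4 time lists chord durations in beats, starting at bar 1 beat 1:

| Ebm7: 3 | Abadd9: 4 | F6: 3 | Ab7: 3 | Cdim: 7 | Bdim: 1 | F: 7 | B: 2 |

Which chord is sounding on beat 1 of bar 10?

Beat 1 of bar 10 is beat (10−1)×3 + 1 = 28 overall.
Running totals: Ebm7 ends at 3, Abadd9 ends at 7, F6 ends at 10, Ab7 ends at 13, Cdim ends at 20, Bdim ends at 21, F ends at 28.
Beat 28 falls within F.

F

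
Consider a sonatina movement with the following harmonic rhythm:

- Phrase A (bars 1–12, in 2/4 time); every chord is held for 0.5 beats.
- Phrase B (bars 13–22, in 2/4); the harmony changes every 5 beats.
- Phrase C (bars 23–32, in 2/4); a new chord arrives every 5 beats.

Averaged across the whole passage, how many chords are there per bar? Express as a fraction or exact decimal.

1.75 chords per bar

A: 12 bars of 2 beats is 24 beats; at 0.5 beats each that's 48 chords.
B: 10 bars of 2 beats is 20 beats; at 5 beats each that's 4 chords.
C: 10 bars of 2 beats is 20 beats; at 5 beats each that's 4 chords.
Overall: 56 chords over 32 bars → 56/32 = 1.75 chords per bar.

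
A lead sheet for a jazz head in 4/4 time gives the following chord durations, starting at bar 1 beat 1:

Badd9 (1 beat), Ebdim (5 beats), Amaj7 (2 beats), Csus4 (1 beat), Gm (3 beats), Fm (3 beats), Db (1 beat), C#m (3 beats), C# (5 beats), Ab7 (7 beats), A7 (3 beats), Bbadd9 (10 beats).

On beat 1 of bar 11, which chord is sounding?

Beat 1 of bar 11 is beat (11−1)×4 + 1 = 41 overall.
Running totals: Badd9 ends at 1, Ebdim ends at 6, Amaj7 ends at 8, Csus4 ends at 9, Gm ends at 12, Fm ends at 15, Db ends at 16, C#m ends at 19, C# ends at 24, Ab7 ends at 31, A7 ends at 34, Bbadd9 ends at 44.
Beat 41 falls within Bbadd9.

Bbadd9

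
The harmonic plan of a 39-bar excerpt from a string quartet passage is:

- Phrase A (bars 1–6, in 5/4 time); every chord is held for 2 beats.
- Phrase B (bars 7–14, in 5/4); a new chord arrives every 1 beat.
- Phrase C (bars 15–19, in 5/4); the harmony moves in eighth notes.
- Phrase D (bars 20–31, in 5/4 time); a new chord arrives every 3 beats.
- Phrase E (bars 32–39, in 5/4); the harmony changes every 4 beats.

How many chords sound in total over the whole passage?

A: 6·5 = 30 beats, 30/2 = 15 chords.
B: 8·5 = 40 beats, 40/1 = 40 chords.
C: 5·5 = 25 beats, 25/0.5 = 50 chords.
D: 12·5 = 60 beats, 60/3 = 20 chords.
E: 8·5 = 40 beats, 40/4 = 10 chords.
Total: 15 + 40 + 50 + 20 + 10 = 135.

135 chords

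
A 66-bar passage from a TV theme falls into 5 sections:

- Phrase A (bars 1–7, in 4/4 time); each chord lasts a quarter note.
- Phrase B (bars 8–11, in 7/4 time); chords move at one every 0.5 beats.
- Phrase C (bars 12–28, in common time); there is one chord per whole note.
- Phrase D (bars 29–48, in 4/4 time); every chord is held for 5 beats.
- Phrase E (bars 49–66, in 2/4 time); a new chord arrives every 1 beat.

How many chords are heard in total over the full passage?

153 chords

A has 28 beats and chords last 1 each, so 28 chords.
B has 28 beats and chords last 0.5 each, so 56 chords.
C has 68 beats and chords last 4 each, so 17 chords.
D has 80 beats and chords last 5 each, so 16 chords.
E has 36 beats and chords last 1 each, so 36 chords.
Total: 28 + 56 + 17 + 16 + 36 = 153.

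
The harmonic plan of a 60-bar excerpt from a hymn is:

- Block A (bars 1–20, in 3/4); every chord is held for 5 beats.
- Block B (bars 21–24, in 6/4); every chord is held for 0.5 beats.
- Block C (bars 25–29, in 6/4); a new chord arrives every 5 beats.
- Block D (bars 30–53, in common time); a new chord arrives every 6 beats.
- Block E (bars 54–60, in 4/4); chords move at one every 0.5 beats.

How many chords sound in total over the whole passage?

138 chords

A has 60 beats and chords last 5 each, so 12 chords.
B has 24 beats and chords last 0.5 each, so 48 chords.
C has 30 beats and chords last 5 each, so 6 chords.
D has 96 beats and chords last 6 each, so 16 chords.
E has 28 beats and chords last 0.5 each, so 56 chords.
Total: 12 + 48 + 6 + 16 + 56 = 138.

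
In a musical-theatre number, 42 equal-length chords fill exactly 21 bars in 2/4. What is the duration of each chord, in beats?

1 beat

21 bars × 2 beats/bar = 42 beats total.
42 beats ÷ 42 chords = 1 beats per chord.
(That is a quarter note.)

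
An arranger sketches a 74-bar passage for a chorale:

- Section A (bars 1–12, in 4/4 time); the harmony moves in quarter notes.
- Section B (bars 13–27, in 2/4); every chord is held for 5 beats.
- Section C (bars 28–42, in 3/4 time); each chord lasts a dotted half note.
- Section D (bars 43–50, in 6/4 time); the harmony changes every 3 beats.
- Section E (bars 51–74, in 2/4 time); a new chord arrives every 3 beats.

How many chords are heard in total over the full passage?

A: 12 bars × 4 beats = 48 beats; 1 beat/chord → 48 chords.
B: 15 bars × 2 beats = 30 beats; 5 beats/chord → 6 chords.
C: 15 bars × 3 beats = 45 beats; 3 beats/chord → 15 chords.
D: 8 bars × 6 beats = 48 beats; 3 beats/chord → 16 chords.
E: 24 bars × 2 beats = 48 beats; 3 beats/chord → 16 chords.
Total: 48 + 6 + 15 + 16 + 16 = 101.

101 chords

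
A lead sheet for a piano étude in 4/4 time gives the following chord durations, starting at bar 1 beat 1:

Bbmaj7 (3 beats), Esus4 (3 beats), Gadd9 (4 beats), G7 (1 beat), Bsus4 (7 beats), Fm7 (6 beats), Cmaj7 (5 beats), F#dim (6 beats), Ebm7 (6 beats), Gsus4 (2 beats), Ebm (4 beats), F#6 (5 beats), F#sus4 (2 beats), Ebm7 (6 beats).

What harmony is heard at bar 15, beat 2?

Ebm7

Beat 2 of bar 15 is beat (15−1)×4 + 2 = 58 overall.
Running totals: Bbmaj7 ends at 3, Esus4 ends at 6, Gadd9 ends at 10, G7 ends at 11, Bsus4 ends at 18, Fm7 ends at 24, Cmaj7 ends at 29, F#dim ends at 35, Ebm7 ends at 41, Gsus4 ends at 43, Ebm ends at 47, F#6 ends at 52, F#sus4 ends at 54, Ebm7 ends at 60.
Beat 58 falls within Ebm7.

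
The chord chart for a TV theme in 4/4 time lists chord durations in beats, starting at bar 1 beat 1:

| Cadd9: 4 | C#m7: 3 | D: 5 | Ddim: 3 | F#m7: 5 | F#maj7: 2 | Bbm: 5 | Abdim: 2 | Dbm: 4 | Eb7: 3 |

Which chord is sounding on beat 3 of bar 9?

Beat 3 of bar 9 is beat (9−1)×4 + 3 = 35 overall.
Running totals: Cadd9 ends at 4, C#m7 ends at 7, D ends at 12, Ddim ends at 15, F#m7 ends at 20, F#maj7 ends at 22, Bbm ends at 27, Abdim ends at 29, Dbm ends at 33, Eb7 ends at 36.
Beat 35 falls within Eb7.

Eb7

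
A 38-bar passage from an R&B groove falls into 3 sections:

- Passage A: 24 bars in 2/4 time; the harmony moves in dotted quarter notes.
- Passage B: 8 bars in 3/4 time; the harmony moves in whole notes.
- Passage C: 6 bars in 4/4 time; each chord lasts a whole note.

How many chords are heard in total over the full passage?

44 chords

A: 24 bars × 2 beats = 48 beats; 1.5 beats/chord → 32 chords.
B: 8 bars × 3 beats = 24 beats; 4 beats/chord → 6 chords.
C: 6 bars × 4 beats = 24 beats; 4 beats/chord → 6 chords.
Total: 32 + 6 + 6 = 44.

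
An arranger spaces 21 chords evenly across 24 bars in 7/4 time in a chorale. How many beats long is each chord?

24 bars × 7 beats/bar = 168 beats total.
168 beats ÷ 21 chords = 8 beats per chord.

8 beats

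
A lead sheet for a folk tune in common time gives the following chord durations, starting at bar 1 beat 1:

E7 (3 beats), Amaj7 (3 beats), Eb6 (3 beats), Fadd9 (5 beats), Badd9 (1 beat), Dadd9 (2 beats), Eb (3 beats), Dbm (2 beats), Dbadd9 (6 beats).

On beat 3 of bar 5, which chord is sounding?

Eb

Beat 3 of bar 5 is beat (5−1)×4 + 3 = 19 overall.
Running totals: E7 ends at 3, Amaj7 ends at 6, Eb6 ends at 9, Fadd9 ends at 14, Badd9 ends at 15, Dadd9 ends at 17, Eb ends at 20.
Beat 19 falls within Eb.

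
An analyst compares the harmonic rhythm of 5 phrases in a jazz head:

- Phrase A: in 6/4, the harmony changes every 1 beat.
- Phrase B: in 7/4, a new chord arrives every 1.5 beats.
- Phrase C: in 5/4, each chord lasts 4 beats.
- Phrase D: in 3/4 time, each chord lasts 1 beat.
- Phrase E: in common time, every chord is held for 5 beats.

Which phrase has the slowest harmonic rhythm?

A: each chord is 1 beat in 6/4, so 6 per bar.
B: each chord is 1.5 beats in 7/4, so 14/3 per bar.
C: each chord is 4 beats in 5/4, so 1.25 per bar.
D: each chord is 1 beat in 3/4, so 3 per bar.
E: each chord is 5 beats in 4/4, so 0.8 per bar.
Slowest is E at 0.8 chords/bar.

Phrase E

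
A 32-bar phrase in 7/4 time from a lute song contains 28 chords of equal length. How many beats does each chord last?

32 bars × 7 beats/bar = 224 beats total.
224 beats ÷ 28 chords = 8 beats per chord.

8 beats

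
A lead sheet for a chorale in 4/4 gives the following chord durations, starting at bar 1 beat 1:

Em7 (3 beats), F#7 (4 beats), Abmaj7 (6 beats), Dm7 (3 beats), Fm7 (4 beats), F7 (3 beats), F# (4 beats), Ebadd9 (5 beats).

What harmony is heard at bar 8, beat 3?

Beat 3 of bar 8 is beat (8−1)×4 + 3 = 31 overall.
Running totals: Em7 ends at 3, F#7 ends at 7, Abmaj7 ends at 13, Dm7 ends at 16, Fm7 ends at 20, F7 ends at 23, F# ends at 27, Ebadd9 ends at 32.
Beat 31 falls within Ebadd9.

Ebadd9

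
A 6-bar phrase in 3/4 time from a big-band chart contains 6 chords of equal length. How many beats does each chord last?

6 bars × 3 beats/bar = 18 beats total.
18 beats ÷ 6 chords = 3 beats per chord.
(That is a dotted half note.)

3 beats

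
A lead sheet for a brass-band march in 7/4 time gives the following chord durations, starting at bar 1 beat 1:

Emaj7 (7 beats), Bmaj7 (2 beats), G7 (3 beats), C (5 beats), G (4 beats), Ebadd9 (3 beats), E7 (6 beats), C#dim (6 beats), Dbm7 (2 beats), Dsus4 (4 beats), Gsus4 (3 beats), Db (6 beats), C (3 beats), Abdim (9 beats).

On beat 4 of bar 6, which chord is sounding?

Dsus4

Beat 4 of bar 6 is beat (6−1)×7 + 4 = 39 overall.
Running totals: Emaj7 ends at 7, Bmaj7 ends at 9, G7 ends at 12, C ends at 17, G ends at 21, Ebadd9 ends at 24, E7 ends at 30, C#dim ends at 36, Dbm7 ends at 38, Dsus4 ends at 42.
Beat 39 falls within Dsus4.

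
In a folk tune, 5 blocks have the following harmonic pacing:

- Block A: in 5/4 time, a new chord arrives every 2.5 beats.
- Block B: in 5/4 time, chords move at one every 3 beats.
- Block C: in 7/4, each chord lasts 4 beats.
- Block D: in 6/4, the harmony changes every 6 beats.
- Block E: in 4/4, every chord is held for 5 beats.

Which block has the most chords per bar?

Block A

A: 5/2.5 = 2 chords/bar.
B: 5/3 = 5/3 chords/bar.
C: 7/4 = 1.75 chords/bar.
D: 6/6 = 1 chord/bar.
E: 4/5 = 0.8 chords/bar.
Fastest is A at 2 chords/bar.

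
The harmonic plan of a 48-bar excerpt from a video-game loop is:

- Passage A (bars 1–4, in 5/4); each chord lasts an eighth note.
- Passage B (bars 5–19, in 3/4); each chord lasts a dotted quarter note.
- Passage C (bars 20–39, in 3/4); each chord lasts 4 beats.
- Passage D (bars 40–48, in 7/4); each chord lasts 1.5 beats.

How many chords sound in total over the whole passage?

A: 4·5 = 20 beats, 20/0.5 = 40 chords.
B: 15·3 = 45 beats, 45/1.5 = 30 chords.
C: 20·3 = 60 beats, 60/4 = 15 chords.
D: 9·7 = 63 beats, 63/1.5 = 42 chords.
Total: 40 + 30 + 15 + 42 = 127.

127 chords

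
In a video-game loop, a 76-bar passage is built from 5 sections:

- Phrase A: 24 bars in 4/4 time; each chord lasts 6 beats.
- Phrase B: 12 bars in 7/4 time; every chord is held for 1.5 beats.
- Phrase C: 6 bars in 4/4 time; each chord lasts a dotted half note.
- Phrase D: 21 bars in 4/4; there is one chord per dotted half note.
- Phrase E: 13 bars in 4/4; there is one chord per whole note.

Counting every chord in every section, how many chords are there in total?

121 chords

A: 24 bars × 4 beats = 96 beats; 6 beats/chord → 16 chords.
B: 12 bars × 7 beats = 84 beats; 1.5 beats/chord → 56 chords.
C: 6 bars × 4 beats = 24 beats; 3 beats/chord → 8 chords.
D: 21 bars × 4 beats = 84 beats; 3 beats/chord → 28 chords.
E: 13 bars × 4 beats = 52 beats; 4 beats/chord → 13 chords.
Total: 16 + 56 + 8 + 28 + 13 = 121.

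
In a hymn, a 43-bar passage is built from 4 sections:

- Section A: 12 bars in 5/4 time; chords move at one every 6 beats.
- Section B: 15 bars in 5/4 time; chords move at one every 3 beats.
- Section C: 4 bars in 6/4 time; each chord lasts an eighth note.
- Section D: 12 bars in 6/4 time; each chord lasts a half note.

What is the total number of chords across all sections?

119 chords

A: 12·5 = 60 beats, 60/6 = 10 chords.
B: 15·5 = 75 beats, 75/3 = 25 chords.
C: 4·6 = 24 beats, 24/0.5 = 48 chords.
D: 12·6 = 72 beats, 72/2 = 36 chords.
Total: 10 + 25 + 48 + 36 = 119.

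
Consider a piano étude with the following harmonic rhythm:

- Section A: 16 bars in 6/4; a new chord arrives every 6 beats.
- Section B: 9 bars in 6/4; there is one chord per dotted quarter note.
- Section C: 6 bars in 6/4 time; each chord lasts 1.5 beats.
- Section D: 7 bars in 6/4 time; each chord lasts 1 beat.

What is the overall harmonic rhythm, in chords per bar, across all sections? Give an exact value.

59/19 chords per bar

A: 16 × 6 = 96 beats ÷ 6 = 16 chords.
B: 9 × 6 = 54 beats ÷ 1.5 = 36 chords.
C: 6 × 6 = 36 beats ÷ 1.5 = 24 chords.
D: 7 × 6 = 42 beats ÷ 1 = 42 chords.
Overall: 118 chords over 38 bars → 118/38 = 59/19 chords per bar.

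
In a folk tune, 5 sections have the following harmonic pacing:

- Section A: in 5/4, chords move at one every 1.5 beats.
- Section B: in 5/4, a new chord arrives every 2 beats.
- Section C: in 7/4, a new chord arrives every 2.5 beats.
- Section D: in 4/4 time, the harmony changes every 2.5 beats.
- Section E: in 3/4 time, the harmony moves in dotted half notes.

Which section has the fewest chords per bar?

Section E

A: 5 beats/bar ÷ 1.5 beats/chord = 10/3 chords/bar.
B: 5 beats/bar ÷ 2 beats/chord = 2.5 chords/bar.
C: 7 beats/bar ÷ 2.5 beats/chord = 2.8 chords/bar.
D: 4 beats/bar ÷ 2.5 beats/chord = 1.6 chords/bar.
E: 3 beats/bar ÷ 3 beats/chord = 1 chord/bar.
Slowest is E at 1 chords/bar.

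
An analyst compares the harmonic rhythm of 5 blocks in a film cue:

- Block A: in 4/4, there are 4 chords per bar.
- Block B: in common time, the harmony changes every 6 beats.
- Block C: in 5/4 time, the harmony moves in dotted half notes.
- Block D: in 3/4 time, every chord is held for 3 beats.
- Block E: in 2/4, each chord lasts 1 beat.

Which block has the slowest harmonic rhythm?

Block B

A: each chord is 1 beat in 4/4, so 4 per bar.
B: each chord is 6 beats in 4/4, so 2/3 per bar.
C: each chord is 3 beats in 5/4, so 5/3 per bar.
D: each chord is 3 beats in 3/4, so 1 per bar.
E: each chord is 1 beat in 2/4, so 2 per bar.
Slowest is B at 2/3 chords/bar.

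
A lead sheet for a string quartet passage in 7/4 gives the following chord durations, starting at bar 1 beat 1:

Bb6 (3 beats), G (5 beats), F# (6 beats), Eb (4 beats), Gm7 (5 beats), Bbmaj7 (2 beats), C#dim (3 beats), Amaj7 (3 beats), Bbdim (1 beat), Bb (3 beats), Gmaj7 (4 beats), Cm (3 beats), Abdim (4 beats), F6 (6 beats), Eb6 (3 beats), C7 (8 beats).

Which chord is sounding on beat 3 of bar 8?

Beat 3 of bar 8 is beat (8−1)×7 + 3 = 52 overall.
Running totals: Bb6 ends at 3, G ends at 8, F# ends at 14, Eb ends at 18, Gm7 ends at 23, Bbmaj7 ends at 25, C#dim ends at 28, Amaj7 ends at 31, Bbdim ends at 32, Bb ends at 35, Gmaj7 ends at 39, Cm ends at 42, Abdim ends at 46, F6 ends at 52.
Beat 52 falls within F6.

F6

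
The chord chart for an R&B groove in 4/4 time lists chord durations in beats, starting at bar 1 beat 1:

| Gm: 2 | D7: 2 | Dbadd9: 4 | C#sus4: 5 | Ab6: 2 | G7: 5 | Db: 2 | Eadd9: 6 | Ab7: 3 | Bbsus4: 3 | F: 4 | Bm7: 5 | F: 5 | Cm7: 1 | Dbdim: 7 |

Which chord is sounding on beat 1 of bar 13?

Beat 1 of bar 13 is beat (13−1)×4 + 1 = 49 overall.
Running totals: Gm ends at 2, D7 ends at 4, Dbadd9 ends at 8, C#sus4 ends at 13, Ab6 ends at 15, G7 ends at 20, Db ends at 22, Eadd9 ends at 28, Ab7 ends at 31, Bbsus4 ends at 34, F ends at 38, Bm7 ends at 43, F ends at 48, Cm7 ends at 49.
Beat 49 falls within Cm7.

Cm7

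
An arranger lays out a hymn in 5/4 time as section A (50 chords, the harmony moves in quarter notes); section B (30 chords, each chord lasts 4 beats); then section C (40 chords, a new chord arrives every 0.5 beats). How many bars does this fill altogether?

38 bars

A: 50 × 1 = 50 beats = 10 bars.
B: 30 × 4 = 120 beats = 24 bars.
C: 40 × 0.5 = 20 beats = 4 bars.
Total: 10 + 24 + 4 = 38 bars.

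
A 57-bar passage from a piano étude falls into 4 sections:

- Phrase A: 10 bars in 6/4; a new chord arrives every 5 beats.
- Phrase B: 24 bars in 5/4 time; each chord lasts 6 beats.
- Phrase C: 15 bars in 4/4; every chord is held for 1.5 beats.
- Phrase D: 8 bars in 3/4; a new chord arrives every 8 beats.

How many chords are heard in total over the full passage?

A: 10·6 = 60 beats, 60/5 = 12 chords.
B: 24·5 = 120 beats, 120/6 = 20 chords.
C: 15·4 = 60 beats, 60/1.5 = 40 chords.
D: 8·3 = 24 beats, 24/8 = 3 chords.
Total: 12 + 20 + 40 + 3 = 75.

75 chords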